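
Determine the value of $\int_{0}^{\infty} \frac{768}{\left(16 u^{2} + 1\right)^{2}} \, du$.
$48 \pi$

Recall the elementary integral
$$J(a) = \int_{0}^{\infty} \frac{3}{a^{2} + u^{2}} \, du = \frac{3 \pi}{2 a}.$$

Differentiating under the integral sign with respect to $a$,
$$\frac{dJ}{da} = \int_{0}^{\infty} - \frac{6 a}{\left(a^{2} + u^{2}\right)^{2}} \, du = - \frac{3 \pi}{2 a^{2}},$$
so $\int_{0}^{\infty} \frac{3}{\left(a^{2} + u^{2}\right)^{2}} \, du = \frac{3 \pi}{4 a^{3}}$.

Setting $a = \frac{1}{4}$:
$$I = 48 \pi.$$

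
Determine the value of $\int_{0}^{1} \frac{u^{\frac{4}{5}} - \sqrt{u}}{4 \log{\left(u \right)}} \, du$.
$- \frac{\log{\left(5 \right)}}{4} + \frac{\log{\left(2 \right)}}{4} + \frac{\log{\left(3 \right)}}{4}$

Replace the exponent $\frac{1}{2}$ by a parameter $a$: let $I(a) = \int_{0}^{1} \frac{u^{\frac{4}{5}} - u^{a}}{4 \log{\left(u \right)}} \, du$.

Since $\dfrac{\partial}{\partial a}\,u^{a} = u^{a} \ln u$, the $\ln u$ in the denominator cancels and
$$\frac{dI}{da} = \int_{0}^{1} - \frac{1}{4} u^{a} \, du = - \frac{1}{4} \left[\frac{u^{a+1}}{a+1}\right]_0^1 = - \frac{1}{4 a + 4}.$$

Integrating with respect to $a$ gives $I(a) = - \frac{\log{\left(a + 1 \right)}}{4} - \frac{\log{\left(5 \right)}}{4} + \frac{\log{\left(3 \right)}}{2} + C$.

At $a = \frac{4}{5}$ the integrand is identically $0$, so $I(\frac{4}{5}) = 0$. The closed form gives $0$, hence $C = 0$.

Setting $a = \frac{1}{2}$:
$$I = - \frac{\log{\left(5 \right)}}{4} + \frac{\log{\left(2 \right)}}{4} + \frac{\log{\left(3 \right)}}{4}.$$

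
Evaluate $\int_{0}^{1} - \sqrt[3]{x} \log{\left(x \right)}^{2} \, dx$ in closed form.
$- \frac{27}{32}$

Consider the simpler parametrised integral
$$J(a) = \int_{0}^{1} - x^{a} \, dx = - \frac{1}{a + 1}.$$

Differentiating under the integral sign brings down a factor of $\ln x$:
$$\frac{dJ}{da} = \int_{0}^{1} - x^{a} \log{\left(x \right)} \, dx = \frac{1}{\left(a + 1\right)^{2}}.$$

Repeating twice in total — each differentiation brings down another $\ln x$ — gives
$$\frac{d^{2}J}{da^{2}} = \int_{0}^{1} - x^{a} \log{\left(x \right)}^{2} \, dx = - \frac{2}{\left(a + 1\right)^{3}},$$
and the integrand here is exactly the target integrand, so $I = - \frac{2}{\left(a + 1\right)^{3}}$.

Setting $a = \frac{1}{3}$:
$$I = - \frac{27}{32}.$$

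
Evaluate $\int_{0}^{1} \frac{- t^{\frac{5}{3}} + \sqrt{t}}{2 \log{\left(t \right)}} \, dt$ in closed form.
$\log{\left(\frac{3}{4} \right)}$

Introduce a parameter $a$ in the exponent: let $I(a) = \int_{0}^{1} \frac{- t^{\frac{5}{3}} + t^{a}}{2 \log{\left(t \right)}} \, dt$.

Since $\dfrac{\partial}{\partial a}\,t^{a} = t^{a} \ln t$, the $\ln t$ in the denominator cancels and
$$\frac{dI}{da} = \int_{0}^{1} \frac{1}{2} t^{a} \, dt = \frac{1}{2} \left[\frac{t^{a+1}}{a+1}\right]_0^1 = \frac{1}{2 \left(a + 1\right)}.$$

Integrating with respect to $a$ gives $I(a) = \log{\left(\frac{\sqrt{6} \sqrt{a + 1}}{4} \right)} + C$.

At $a = \frac{5}{3}$ the integrand is identically $0$, so $I(\frac{5}{3}) = 0$. The closed form gives $0$, hence $C = 0$.

Setting $a = \frac{1}{2}$:
$$I = \log{\left(\frac{3}{4} \right)}.$$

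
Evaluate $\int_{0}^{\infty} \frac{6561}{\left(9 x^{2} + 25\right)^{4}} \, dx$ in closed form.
$\frac{2187 \pi}{500000}$

Start from the standard arctangent integral
$$J(a) = \int_{0}^{\infty} \frac{1}{a^{2} + x^{2}} \, dx = \frac{\pi}{2 a}.$$

Differentiating under the integral sign with respect to $a$,
$$\frac{dJ}{da} = \int_{0}^{\infty} - \frac{2 a}{\left(a^{2} + x^{2}\right)^{2}} \, dx = - \frac{\pi}{2 a^{2}},$$
so $\int_{0}^{\infty} \frac{1}{\left(a^{2} + x^{2}\right)^{2}} \, dx = \frac{\pi}{4 a^{3}}$.

Repeating — each differentiation of $1/(x^2+a^2)^j$ produces $-2ja/(x^2+a^2)^{j+1}$ — and dividing through by $-2ja$ at each step yields, after $3$ differentiations in total,
$$\int_{0}^{\infty} \frac{1}{\left(a^{2} + x^{2}\right)^{4}} \, dx = \frac{5 \pi}{32 a^{7}}.$$

Setting $a = \frac{5}{3}$:
$$I = \frac{2187 \pi}{500000}.$$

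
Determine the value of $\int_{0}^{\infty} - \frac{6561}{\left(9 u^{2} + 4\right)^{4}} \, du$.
$- \frac{10935 \pi}{4096}$

Recall the elementary integral
$$J(a) = \int_{0}^{\infty} - \frac{1}{a^{2} + u^{2}} \, du = - \frac{\pi}{2 a}.$$

Differentiating under the integral sign with respect to $a$,
$$\frac{dJ}{da} = \int_{0}^{\infty} \frac{2 a}{\left(a^{2} + u^{2}\right)^{2}} \, du = \frac{\pi}{2 a^{2}},$$
so $\int_{0}^{\infty} - \frac{1}{\left(a^{2} + u^{2}\right)^{2}} \, du = - \frac{\pi}{4 a^{3}}$.

Repeating — each differentiation of $1/(u^2+a^2)^j$ produces $-2ja/(u^2+a^2)^{j+1}$ — and dividing through by $-2ja$ at each step yields, after $3$ differentiations in total,
$$\int_{0}^{\infty} - \frac{1}{\left(a^{2} + u^{2}\right)^{4}} \, du = - \frac{5 \pi}{32 a^{7}}.$$

Setting $a = \frac{2}{3}$:
$$I = - \frac{10935 \pi}{4096}.$$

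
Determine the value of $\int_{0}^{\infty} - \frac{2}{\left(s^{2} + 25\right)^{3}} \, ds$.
$- \frac{3 \pi}{25000}$

Begin with the known result
$$J(a) = \int_{0}^{\infty} - \frac{2}{a^{2} + s^{2}} \, ds = - \frac{\pi}{a}.$$

Differentiating under the integral sign with respect to $a$,
$$\frac{dJ}{da} = \int_{0}^{\infty} \frac{4 a}{\left(a^{2} + s^{2}\right)^{2}} \, ds = \frac{\pi}{a^{2}},$$
so $\int_{0}^{\infty} - \frac{2}{\left(a^{2} + s^{2}\right)^{2}} \, ds = - \frac{\pi}{2 a^{3}}$.

Repeating — each differentiation of $1/(s^2+a^2)^j$ produces $-2ja/(s^2+a^2)^{j+1}$ — and dividing through by $-2ja$ at each step yields, after $2$ differentiations in total,
$$\int_{0}^{\infty} - \frac{2}{\left(a^{2} + s^{2}\right)^{3}} \, ds = - \frac{3 \pi}{8 a^{5}}.$$

Setting $a = 5$:
$$I = - \frac{3 \pi}{25000}.$$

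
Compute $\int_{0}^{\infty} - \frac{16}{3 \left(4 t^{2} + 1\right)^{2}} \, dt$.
$- \frac{2 \pi}{3}$

Begin with the known result
$$J(a) = \int_{0}^{\infty} - \frac{1}{3 \left(a^{2} + t^{2}\right)} \, dt = - \frac{\pi}{6 a}.$$

Differentiating under the integral sign with respect to $a$,
$$\frac{dJ}{da} = \int_{0}^{\infty} \frac{2 a}{3 \left(a^{2} + t^{2}\right)^{2}} \, dt = \frac{\pi}{6 a^{2}},$$
so $\int_{0}^{\infty} - \frac{1}{3 \left(a^{2} + t^{2}\right)^{2}} \, dt = - \frac{\pi}{12 a^{3}}$.

Setting $a = \frac{1}{2}$:
$$I = - \frac{2 \pi}{3}.$$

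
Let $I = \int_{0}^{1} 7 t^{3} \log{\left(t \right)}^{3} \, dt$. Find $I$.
$- \frac{21}{128}$

Begin with the known integral
$$J(a) = \int_{0}^{1} 7 t^{a} \, dt = \frac{7}{a + 1}.$$

Differentiating under the integral sign brings down a factor of $\ln t$:
$$\frac{dJ}{da} = \int_{0}^{1} 7 t^{a} \log{\left(t \right)} \, dt = - \frac{7}{\left(a + 1\right)^{2}}.$$

Repeating $3$ times in total — each differentiation brings down another $\ln t$ — gives
$$\frac{d^{3}J}{da^{3}} = \int_{0}^{1} 7 t^{a} \log{\left(t \right)}^{3} \, dt = - \frac{42}{\left(a + 1\right)^{4}},$$
and the integrand here is exactly the target integrand, so $I = - \frac{42}{\left(a + 1\right)^{4}}$.

Setting $a = 3$:
$$I = - \frac{21}{128}.$$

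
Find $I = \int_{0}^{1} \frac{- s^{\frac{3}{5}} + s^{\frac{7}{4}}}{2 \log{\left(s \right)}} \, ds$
$\log{\left(\frac{\sqrt{110}}{8} \right)}$

Replace the exponent $\frac{3}{5}$ by a parameter $a$: let $I(a) = \int_{0}^{1} \frac{s^{\frac{7}{4}} - s^{a}}{2 \log{\left(s \right)}} \, ds$.

Since $\dfrac{\partial}{\partial a}\,s^{a} = s^{a} \ln s$, the $\ln s$ in the denominator cancels and
$$\frac{dI}{da} = \int_{0}^{1} - \frac{1}{2} s^{a} \, ds = - \frac{1}{2} \left[\frac{s^{a+1}}{a+1}\right]_0^1 = - \frac{1}{2 a + 2}.$$

Integrating with respect to $a$ gives $I(a) = - \frac{\log{\left(a + 1 \right)}}{2} - \log{\left(2 \right)} + \frac{\log{\left(11 \right)}}{2} + C$.

At $a = \frac{7}{4}$ the integrand is identically $0$, so $I(\frac{7}{4}) = 0$. The closed form gives $0$, hence $C = 0$.

Setting $a = \frac{3}{5}$:
$$I = \log{\left(\frac{\sqrt{110}}{8} \right)}.$$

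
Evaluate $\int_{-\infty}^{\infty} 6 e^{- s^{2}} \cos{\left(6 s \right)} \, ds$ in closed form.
$\frac{6 \sqrt{\pi}}{e^{9}}$

Let $b$ denote the cosine frequency and define $I(b) = \int_{-\infty}^{\infty} 6 e^{- s^{2}} \cos{\left(b s \right)} \, ds$.

Differentiating under the integral sign,
$$I'(b) = \int_{-\infty}^{\infty} - 6 s e^{- s^{2}} \sin{\left(b s \right)} \, ds.$$

Integrate $\int_{-\infty}^{\infty} s \sin(b s)\, e^{- s^{2}}\, ds$ by parts with $u = \sin(b s)$ and $dv = s\, e^{- s^{2}}\, ds$, giving $v = - \frac{e^{- s^{2}}}{2}$. The boundary term vanishes and
$$\int_{-\infty}^{\infty} s \sin(b s)\, e^{- s^{2}}\, ds = \frac{b}{2} \int_{-\infty}^{\infty} \cos(b s)\, e^{- s^{2}}\, ds,$$
so $I'(b) = - \frac{b}{2}\, I(b)$.

This is a separable first-order ODE; solving with the initial condition $I(0) = \int_{-\infty}^{\infty} 6 e^{- s^{2}}\,ds = 6 \sqrt{\pi}$ gives
$$I(b) = 6 \sqrt{\pi} e^{- \frac{b^{2}}{4}}.$$

Setting $b = 6$:
$$I = \frac{6 \sqrt{\pi}}{e^{9}}.$$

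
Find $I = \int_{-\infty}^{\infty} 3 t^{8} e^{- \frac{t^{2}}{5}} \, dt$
$\frac{196875 \sqrt{5} \sqrt{\pi}}{16}$

Consider the simpler parametrised integral
$$J(a) = \int_{-\infty}^{\infty} 3 e^{- a t^{2}} \, dt = \frac{3 \sqrt{\pi}}{\sqrt{a}}.$$

Differentiating under the integral sign brings down a factor of $(-t^2)$:
$$\frac{dJ}{da} = \int_{-\infty}^{\infty} - 3 t^{2} e^{- a t^{2}} \, dt = - \frac{3 \sqrt{\pi}}{2 a^{\frac{3}{2}}}.$$

Repeating $4$ times in total — each differentiation brings down another $(-t^2)$ — gives
$$\frac{d^{4}J}{da^{4}} = \int_{-\infty}^{\infty} 3 t^{8} e^{- a t^{2}} \, dt = \frac{315 \sqrt{\pi}}{16 a^{\frac{9}{2}}},$$
and the integrand here is exactly the target integrand, so $I = \frac{315 \sqrt{\pi}}{16 a^{\frac{9}{2}}}$.

Setting $a = \frac{1}{5}$:
$$I = \frac{196875 \sqrt{5} \sqrt{\pi}}{16}.$$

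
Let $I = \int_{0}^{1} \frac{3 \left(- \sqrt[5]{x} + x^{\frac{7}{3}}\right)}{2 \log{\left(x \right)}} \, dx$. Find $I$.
$- \log{\left(\frac{27}{125} \right)}$

Consider the one-parameter family: let $I(a) = \int_{0}^{1} \frac{3 \left(x^{\frac{7}{3}} - x^{a}\right)}{2 \log{\left(x \right)}} \, dx$.

Since $\dfrac{\partial}{\partial a}\,x^{a} = x^{a} \ln x$, the $\ln x$ in the denominator cancels and
$$\frac{dI}{da} = \int_{0}^{1} - \frac{3}{2} x^{a} \, dx = - \frac{3}{2} \left[\frac{x^{a+1}}{a+1}\right]_0^1 = - \frac{3}{2 a + 2}.$$

Integrating with respect to $a$ gives $I(a) = - \log{\left(\frac{3 \sqrt{30} \left(a + 1\right)^{\frac{3}{2}}}{100} \right)} + C$.

At $a = \frac{7}{3}$ the integrand is identically $0$, so $I(\frac{7}{3}) = 0$. The closed form gives $0$, hence $C = 0$.

Setting $a = \frac{1}{5}$:
$$I = - \log{\left(\frac{27}{125} \right)}.$$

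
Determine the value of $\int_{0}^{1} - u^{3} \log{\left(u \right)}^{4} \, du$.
$- \frac{3}{128}$

Consider the simpler parametrised integral
$$J(a) = \int_{0}^{1} - u^{a} \, du = - \frac{1}{a + 1}.$$

Differentiating under the integral sign brings down a factor of $\ln u$:
$$\frac{dJ}{da} = \int_{0}^{1} - u^{a} \log{\left(u \right)} \, du = \frac{1}{\left(a + 1\right)^{2}}.$$

Repeating $4$ times in total — each differentiation brings down another $\ln u$ — gives
$$\frac{d^{4}J}{da^{4}} = \int_{0}^{1} - u^{a} \log{\left(u \right)}^{4} \, du = - \frac{24}{\left(a + 1\right)^{5}},$$
and the integrand here is exactly the target integrand, so $I = - \frac{24}{\left(a + 1\right)^{5}}$.

Setting $a = 3$:
$$I = - \frac{3}{128}.$$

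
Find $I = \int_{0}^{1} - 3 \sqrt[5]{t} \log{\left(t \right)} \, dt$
$\frac{25}{12}$

Start from the elementary integral
$$J(a) = \int_{0}^{1} - 3 t^{a} \, dt = - \frac{3}{a + 1}.$$

Differentiating under the integral sign brings down a factor of $\ln t$:
$$\frac{dJ}{da} = \int_{0}^{1} - 3 t^{a} \log{\left(t \right)} \, dt = \frac{3}{\left(a + 1\right)^{2}}.$$

The integral on the left is $I$, so $I = \frac{3}{\left(a + 1\right)^{2}}$.

Setting $a = \frac{1}{5}$:
$$I = \frac{25}{12}.$$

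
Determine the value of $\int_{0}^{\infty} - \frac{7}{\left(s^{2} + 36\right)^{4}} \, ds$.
$- \frac{35 \pi}{8957952}$

Start from the standard arctangent integral
$$J(a) = \int_{0}^{\infty} - \frac{7}{a^{2} + s^{2}} \, ds = - \frac{7 \pi}{2 a}.$$

Differentiating under the integral sign with respect to $a$,
$$\frac{dJ}{da} = \int_{0}^{\infty} \frac{14 a}{\left(a^{2} + s^{2}\right)^{2}} \, ds = \frac{7 \pi}{2 a^{2}},$$
so $\int_{0}^{\infty} - \frac{7}{\left(a^{2} + s^{2}\right)^{2}} \, ds = - \frac{7 \pi}{4 a^{3}}$.

Repeating — each differentiation of $1/(s^2+a^2)^j$ produces $-2ja/(s^2+a^2)^{j+1}$ — and dividing through by $-2ja$ at each step yields, after $3$ differentiations in total,
$$\int_{0}^{\infty} - \frac{7}{\left(a^{2} + s^{2}\right)^{4}} \, ds = - \frac{35 \pi}{32 a^{7}}.$$

Setting $a = 6$:
$$I = - \frac{35 \pi}{8957952}.$$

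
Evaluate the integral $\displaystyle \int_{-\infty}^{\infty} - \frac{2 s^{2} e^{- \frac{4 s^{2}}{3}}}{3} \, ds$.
$- \frac{\sqrt{3} \sqrt{\pi}}{8}$

Start from the elementary integral
$$J(a) = \int_{-\infty}^{\infty} - \frac{2 e^{- a s^{2}}}{3} \, ds = - \frac{2 \sqrt{\pi}}{3 \sqrt{a}}.$$

Differentiating under the integral sign brings down a factor of $(-s^2)$:
$$\frac{dJ}{da} = \int_{-\infty}^{\infty} \frac{2 s^{2} e^{- a s^{2}}}{3} \, ds = \frac{\sqrt{\pi}}{3 a^{\frac{3}{2}}}.$$

The integral on the left is $-I$, so $I = - \frac{\sqrt{\pi}}{3 a^{\frac{3}{2}}}$.

Setting $a = \frac{4}{3}$:
$$I = - \frac{\sqrt{3} \sqrt{\pi}}{8}.$$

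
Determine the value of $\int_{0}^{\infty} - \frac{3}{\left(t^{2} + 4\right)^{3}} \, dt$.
$- \frac{9 \pi}{512}$

Start from the standard arctangent integral
$$J(a) = \int_{0}^{\infty} - \frac{3}{a^{2} + t^{2}} \, dt = - \frac{3 \pi}{2 a}.$$

Differentiating under the integral sign with respect to $a$,
$$\frac{dJ}{da} = \int_{0}^{\infty} \frac{6 a}{\left(a^{2} + t^{2}\right)^{2}} \, dt = \frac{3 \pi}{2 a^{2}},$$
so $\int_{0}^{\infty} - \frac{3}{\left(a^{2} + t^{2}\right)^{2}} \, dt = - \frac{3 \pi}{4 a^{3}}$.

Repeating — each differentiation of $1/(t^2+a^2)^j$ produces $-2ja/(t^2+a^2)^{j+1}$ — and dividing through by $-2ja$ at each step yields, after $2$ differentiations in total,
$$\int_{0}^{\infty} - \frac{3}{\left(a^{2} + t^{2}\right)^{3}} \, dt = - \frac{9 \pi}{16 a^{5}}.$$

Setting $a = 2$:
$$I = - \frac{9 \pi}{512}.$$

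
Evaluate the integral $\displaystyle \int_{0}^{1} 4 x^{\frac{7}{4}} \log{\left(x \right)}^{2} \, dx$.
$\frac{512}{1331}$

Consider the simpler parametrised integral
$$J(a) = \int_{0}^{1} 4 x^{a} \, dx = \frac{4}{a + 1}.$$

Differentiating under the integral sign brings down a factor of $\ln x$:
$$\frac{dJ}{da} = \int_{0}^{1} 4 x^{a} \log{\left(x \right)} \, dx = - \frac{4}{\left(a + 1\right)^{2}}.$$

Repeating twice in total — each differentiation brings down another $\ln x$ — gives
$$\frac{d^{2}J}{da^{2}} = \int_{0}^{1} 4 x^{a} \log{\left(x \right)}^{2} \, dx = \frac{8}{\left(a + 1\right)^{3}},$$
and the integrand here is exactly the target integrand, so $I = \frac{8}{\left(a + 1\right)^{3}}$.

Setting $a = \frac{7}{4}$:
$$I = \frac{512}{1331}.$$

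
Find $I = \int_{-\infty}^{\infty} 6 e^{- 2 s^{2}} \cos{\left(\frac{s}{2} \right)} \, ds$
$\frac{3 \sqrt{2} \sqrt{\pi}}{e^{\frac{1}{32}}}$

Let $b$ denote the cosine frequency and define $I(b) = \int_{-\infty}^{\infty} 6 e^{- 2 s^{2}} \cos{\left(b s \right)} \, ds$.

Differentiating under the integral sign,
$$I'(b) = \int_{-\infty}^{\infty} - 6 s e^{- 2 s^{2}} \sin{\left(b s \right)} \, ds.$$

Integrate $\int_{-\infty}^{\infty} s \sin(b s)\, e^{- 2 s^{2}}\, ds$ by parts with $u = \sin(b s)$ and $dv = s\, e^{- 2 s^{2}}\, ds$, giving $v = - \frac{e^{- 2 s^{2}}}{4}$. The boundary term vanishes and
$$\int_{-\infty}^{\infty} s \sin(b s)\, e^{- 2 s^{2}}\, ds = \frac{b}{4} \int_{-\infty}^{\infty} \cos(b s)\, e^{- 2 s^{2}}\, ds,$$
so $I'(b) = - \frac{b}{4}\, I(b)$.

This is a separable first-order ODE; solving with the initial condition $I(0) = \int_{-\infty}^{\infty} 6 e^{- 2 s^{2}}\,ds = 3 \sqrt{2} \sqrt{\pi}$ gives
$$I(b) = 3 \sqrt{2} \sqrt{\pi} e^{- \frac{b^{2}}{8}}.$$

Setting $b = \frac{1}{2}$:
$$I = \frac{3 \sqrt{2} \sqrt{\pi}}{e^{\frac{1}{32}}}.$$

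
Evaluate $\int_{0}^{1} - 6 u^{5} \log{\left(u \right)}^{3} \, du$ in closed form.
$\frac{1}{36}$

Consider the simpler parametrised integral
$$J(a) = \int_{0}^{1} - 6 u^{a} \, du = - \frac{6}{a + 1}.$$

Differentiating under the integral sign brings down a factor of $\ln u$:
$$\frac{dJ}{da} = \int_{0}^{1} - 6 u^{a} \log{\left(u \right)} \, du = \frac{6}{\left(a + 1\right)^{2}}.$$

Repeating $3$ times in total — each differentiation brings down another $\ln u$ — gives
$$\frac{d^{3}J}{da^{3}} = \int_{0}^{1} - 6 u^{a} \log{\left(u \right)}^{3} \, du = \frac{36}{\left(a + 1\right)^{4}},$$
and the integrand here is exactly the target integrand, so $I = \frac{36}{\left(a + 1\right)^{4}}$.

Setting $a = 5$:
$$I = \frac{1}{36}.$$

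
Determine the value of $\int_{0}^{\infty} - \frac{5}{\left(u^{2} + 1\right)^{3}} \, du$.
$- \frac{15 \pi}{16}$

Start from the standard arctangent integral
$$J(a) = \int_{0}^{\infty} - \frac{5}{a^{2} + u^{2}} \, du = - \frac{5 \pi}{2 a}.$$

Differentiating under the integral sign with respect to $a$,
$$\frac{dJ}{da} = \int_{0}^{\infty} \frac{10 a}{\left(a^{2} + u^{2}\right)^{2}} \, du = \frac{5 \pi}{2 a^{2}},$$
so $\int_{0}^{\infty} - \frac{5}{\left(a^{2} + u^{2}\right)^{2}} \, du = - \frac{5 \pi}{4 a^{3}}$.

Repeating — each differentiation of $1/(u^2+a^2)^j$ produces $-2ja/(u^2+a^2)^{j+1}$ — and dividing through by $-2ja$ at each step yields, after $2$ differentiations in total,
$$\int_{0}^{\infty} - \frac{5}{\left(a^{2} + u^{2}\right)^{3}} \, du = - \frac{15 \pi}{16 a^{5}}.$$

Setting $a = 1$:
$$I = - \frac{15 \pi}{16}.$$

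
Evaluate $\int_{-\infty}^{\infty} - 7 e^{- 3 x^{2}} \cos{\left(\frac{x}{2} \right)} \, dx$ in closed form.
$- \frac{7 \sqrt{3} \sqrt{\pi}}{3 e^{\frac{1}{48}}}$

Define $I(b) = \int_{-\infty}^{\infty} - 7 e^{- 3 x^{2}} \cos{\left(b x \right)} \, dx$.

Differentiating under the integral sign,
$$I'(b) = \int_{-\infty}^{\infty} 7 x e^{- 3 x^{2}} \sin{\left(b x \right)} \, dx.$$

Integrate $\int_{-\infty}^{\infty} x \sin(b x)\, e^{- 3 x^{2}}\, dx$ by parts with $u = \sin(b x)$ and $dv = x\, e^{- 3 x^{2}}\, dx$, giving $v = - \frac{e^{- 3 x^{2}}}{6}$. The boundary term vanishes and
$$\int_{-\infty}^{\infty} x \sin(b x)\, e^{- 3 x^{2}}\, dx = \frac{b}{6} \int_{-\infty}^{\infty} \cos(b x)\, e^{- 3 x^{2}}\, dx,$$
so $I'(b) = - \frac{b}{6}\, I(b)$.

This is a separable first-order ODE; solving with the initial condition $I(0) = \int_{-\infty}^{\infty} - 7 e^{- 3 x^{2}}\,dx = - \frac{7 \sqrt{3} \sqrt{\pi}}{3}$ gives
$$I(b) = - \frac{7 \sqrt{3} \sqrt{\pi} e^{- \frac{b^{2}}{12}}}{3}.$$

Setting $b = \frac{1}{2}$:
$$I = - \frac{7 \sqrt{3} \sqrt{\pi}}{3 e^{\frac{1}{48}}}.$$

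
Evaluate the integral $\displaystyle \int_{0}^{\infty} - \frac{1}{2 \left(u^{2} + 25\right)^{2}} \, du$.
$- \frac{\pi}{1000}$

Start from the standard arctangent integral
$$J(a) = \int_{0}^{\infty} - \frac{1}{2 \left(a^{2} + u^{2}\right)} \, du = - \frac{\pi}{4 a}.$$

Differentiating under the integral sign with respect to $a$,
$$\frac{dJ}{da} = \int_{0}^{\infty} \frac{a}{\left(a^{2} + u^{2}\right)^{2}} \, du = \frac{\pi}{4 a^{2}},$$
so $\int_{0}^{\infty} - \frac{1}{2 \left(a^{2} + u^{2}\right)^{2}} \, du = - \frac{\pi}{8 a^{3}}$.

Setting $a = 5$:
$$I = - \frac{\pi}{1000}.$$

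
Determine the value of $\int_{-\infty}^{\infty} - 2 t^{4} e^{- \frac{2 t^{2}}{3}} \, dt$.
$- \frac{27 \sqrt{6} \sqrt{\pi}}{16}$

Begin with the known integral
$$J(a) = \int_{-\infty}^{\infty} - 2 e^{- a t^{2}} \, dt = - \frac{2 \sqrt{\pi}}{\sqrt{a}}.$$

Differentiating under the integral sign brings down a factor of $(-t^2)$:
$$\frac{dJ}{da} = \int_{-\infty}^{\infty} 2 t^{2} e^{- a t^{2}} \, dt = \frac{\sqrt{\pi}}{a^{\frac{3}{2}}}.$$

Repeating twice in total — each differentiation brings down another $(-t^2)$ — gives
$$\frac{d^{2}J}{da^{2}} = \int_{-\infty}^{\infty} - 2 t^{4} e^{- a t^{2}} \, dt = - \frac{3 \sqrt{\pi}}{2 a^{\frac{5}{2}}},$$
and the integrand here is exactly the target integrand, so $I = - \frac{3 \sqrt{\pi}}{2 a^{\frac{5}{2}}}$.

Setting $a = \frac{2}{3}$:
$$I = - \frac{27 \sqrt{6} \sqrt{\pi}}{16}.$$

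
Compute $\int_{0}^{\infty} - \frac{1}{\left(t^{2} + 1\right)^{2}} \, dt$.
$- \frac{\pi}{4}$

Recall the elementary integral
$$J(a) = \int_{0}^{\infty} - \frac{1}{a^{2} + t^{2}} \, dt = - \frac{\pi}{2 a}.$$

Differentiating under the integral sign with respect to $a$,
$$\frac{dJ}{da} = \int_{0}^{\infty} \frac{2 a}{\left(a^{2} + t^{2}\right)^{2}} \, dt = \frac{\pi}{2 a^{2}},$$
so $\int_{0}^{\infty} - \frac{1}{\left(a^{2} + t^{2}\right)^{2}} \, dt = - \frac{\pi}{4 a^{3}}$.

Setting $a = 1$:
$$I = - \frac{\pi}{4}.$$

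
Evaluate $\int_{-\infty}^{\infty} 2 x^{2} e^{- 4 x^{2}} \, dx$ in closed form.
$\frac{\sqrt{\pi}}{8}$

Begin with the known integral
$$J(a) = \int_{-\infty}^{\infty} 2 e^{- a x^{2}} \, dx = \frac{2 \sqrt{\pi}}{\sqrt{a}}.$$

Differentiating under the integral sign brings down a factor of $(-x^2)$:
$$\frac{dJ}{da} = \int_{-\infty}^{\infty} - 2 x^{2} e^{- a x^{2}} \, dx = - \frac{\sqrt{\pi}}{a^{\frac{3}{2}}}.$$

The integral on the left is $-I$, so $I = \frac{\sqrt{\pi}}{a^{\frac{3}{2}}}$.

Setting $a = 4$:
$$I = \frac{\sqrt{\pi}}{8}.$$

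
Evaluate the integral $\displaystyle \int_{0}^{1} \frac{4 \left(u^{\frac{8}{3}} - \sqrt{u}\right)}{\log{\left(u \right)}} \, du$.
$- \log{\left(\frac{6561}{234256} \right)}$

Introduce a parameter $a$ in the exponent: let $I(a) = \int_{0}^{1} \frac{4 \left(u^{\frac{8}{3}} - u^{a}\right)}{\log{\left(u \right)}} \, du$.

Since $\dfrac{\partial}{\partial a}\,u^{a} = u^{a} \ln u$, the $\ln u$ in the denominator cancels and
$$\frac{dI}{da} = \int_{0}^{1} -4 u^{a} \, du = -4 \left[\frac{u^{a+1}}{a+1}\right]_0^1 = - \frac{4}{a + 1}.$$

Integrating with respect to $a$ gives $I(a) = - \log{\left(\frac{81 \left(a + 1\right)^{4}}{14641} \right)} + C$.

At $a = \frac{8}{3}$ the integrand is identically $0$, so $I(\frac{8}{3}) = 0$. The closed form gives $0$, hence $C = 0$.

Setting $a = \frac{1}{2}$:
$$I = - \log{\left(\frac{6561}{234256} \right)}.$$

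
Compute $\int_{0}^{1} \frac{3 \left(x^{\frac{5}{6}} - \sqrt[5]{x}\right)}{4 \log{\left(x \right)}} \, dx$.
$\log{\left(\frac{55^{\frac{3}{4}} \sqrt{6}}{36} \right)}$

Replace the exponent $\frac{1}{5}$ by a parameter $a$: let $I(a) = \int_{0}^{1} \frac{3 \left(x^{\frac{5}{6}} - x^{a}\right)}{4 \log{\left(x \right)}} \, dx$.

Since $\dfrac{\partial}{\partial a}\,x^{a} = x^{a} \ln x$, the $\ln x$ in the denominator cancels and
$$\frac{dI}{da} = \int_{0}^{1} - \frac{3}{4} x^{a} \, dx = - \frac{3}{4} \left[\frac{x^{a+1}}{a+1}\right]_0^1 = - \frac{3}{4 a + 4}.$$

Integrating with respect to $a$ gives $I(a) = - \frac{3 \log{\left(a + 1 \right)}}{4} - \frac{3 \log{\left(6 \right)}}{4} + \frac{3 \log{\left(11 \right)}}{4} + C$.

At $a = \frac{5}{6}$ the integrand is identically $0$, so $I(\frac{5}{6}) = 0$. The closed form gives $0$, hence $C = 0$.

Setting $a = \frac{1}{5}$:
$$I = \log{\left(\frac{55^{\frac{3}{4}} \sqrt{6}}{36} \right)}.$$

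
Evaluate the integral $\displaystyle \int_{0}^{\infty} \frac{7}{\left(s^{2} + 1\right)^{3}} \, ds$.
$\frac{21 \pi}{16}$

Recall the elementary integral
$$J(a) = \int_{0}^{\infty} \frac{7}{a^{2} + s^{2}} \, ds = \frac{7 \pi}{2 a}.$$

Differentiating under the integral sign with respect to $a$,
$$\frac{dJ}{da} = \int_{0}^{\infty} - \frac{14 a}{\left(a^{2} + s^{2}\right)^{2}} \, ds = - \frac{7 \pi}{2 a^{2}},$$
so $\int_{0}^{\infty} \frac{7}{\left(a^{2} + s^{2}\right)^{2}} \, ds = \frac{7 \pi}{4 a^{3}}$.

Repeating — each differentiation of $1/(s^2+a^2)^j$ produces $-2ja/(s^2+a^2)^{j+1}$ — and dividing through by $-2ja$ at each step yields, after $2$ differentiations in total,
$$\int_{0}^{\infty} \frac{7}{\left(a^{2} + s^{2}\right)^{3}} \, ds = \frac{21 \pi}{16 a^{5}}.$$

Setting $a = 1$:
$$I = \frac{21 \pi}{16}.$$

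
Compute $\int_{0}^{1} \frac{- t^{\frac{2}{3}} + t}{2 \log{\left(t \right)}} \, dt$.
$- \log{\left(5 \right)} + \frac{\log{\left(30 \right)}}{2}$

Consider the one-parameter family: let $I(a) = \int_{0}^{1} \frac{- t^{\frac{2}{3}} + t^{a}}{2 \log{\left(t \right)}} \, dt$.

Since $\dfrac{\partial}{\partial a}\,t^{a} = t^{a} \ln t$, the $\ln t$ in the denominator cancels and
$$\frac{dI}{da} = \int_{0}^{1} \frac{1}{2} t^{a} \, dt = \frac{1}{2} \left[\frac{t^{a+1}}{a+1}\right]_0^1 = \frac{1}{2 \left(a + 1\right)}.$$

Integrating with respect to $a$ gives $I(a) = \log{\left(\frac{\sqrt{15} \sqrt{a + 1}}{5} \right)} + C$.

At $a = \frac{2}{3}$ the integrand is identically $0$, so $I(\frac{2}{3}) = 0$. The closed form gives $0$, hence $C = 0$.

Setting $a = 1$:
$$I = - \log{\left(5 \right)} + \frac{\log{\left(30 \right)}}{2}.$$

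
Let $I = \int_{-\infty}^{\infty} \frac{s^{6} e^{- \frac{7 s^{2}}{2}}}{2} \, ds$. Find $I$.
$\frac{15 \sqrt{14} \sqrt{\pi}}{4802}$

Consider the simpler parametrised integral
$$J(a) = \int_{-\infty}^{\infty} \frac{e^{- a s^{2}}}{2} \, ds = \frac{\sqrt{\pi}}{2 \sqrt{a}}.$$

Differentiating under the integral sign brings down a factor of $(-s^2)$:
$$\frac{dJ}{da} = \int_{-\infty}^{\infty} - \frac{s^{2} e^{- a s^{2}}}{2} \, ds = - \frac{\sqrt{\pi}}{4 a^{\frac{3}{2}}}.$$

Repeating $3$ times in total — each differentiation brings down another $(-s^2)$ — gives
$$\frac{d^{3}J}{da^{3}} = \int_{-\infty}^{\infty} - \frac{s^{6} e^{- a s^{2}}}{2} \, ds = - \frac{15 \sqrt{\pi}}{16 a^{\frac{7}{2}}},$$
and the integrand here is $(-1)^{3}$ times the target integrand, so $I = (-1)^{3}\,\frac{d^{3}J}{da^{3}} = \frac{15 \sqrt{\pi}}{16 a^{\frac{7}{2}}}$.

Setting $a = \frac{7}{2}$:
$$I = \frac{15 \sqrt{14} \sqrt{\pi}}{4802}.$$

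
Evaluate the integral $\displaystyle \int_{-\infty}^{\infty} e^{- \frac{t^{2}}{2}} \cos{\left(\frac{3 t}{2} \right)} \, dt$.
$\frac{\sqrt{2} \sqrt{\pi}}{e^{\frac{9}{8}}}$

Define $I(b) = \int_{-\infty}^{\infty} e^{- \frac{t^{2}}{2}} \cos{\left(b t \right)} \, dt$.

Differentiating under the integral sign,
$$I'(b) = \int_{-\infty}^{\infty} - t e^{- \frac{t^{2}}{2}} \sin{\left(b t \right)} \, dt.$$

Integrate $\int_{-\infty}^{\infty} t \sin(b t)\, e^{- \frac{t^{2}}{2}}\, dt$ by parts with $u = \sin(b t)$ and $dv = t\, e^{- \frac{t^{2}}{2}}\, dt$, giving $v = - e^{- \frac{t^{2}}{2}}$. The boundary term vanishes and
$$\int_{-\infty}^{\infty} t \sin(b t)\, e^{- \frac{t^{2}}{2}}\, dt = b \int_{-\infty}^{\infty} \cos(b t)\, e^{- \frac{t^{2}}{2}}\, dt,$$
so $I'(b) = - b\, I(b)$.

This is a separable first-order ODE; solving with the initial condition $I(0) = \int_{-\infty}^{\infty} e^{- \frac{t^{2}}{2}}\,dt = \sqrt{2} \sqrt{\pi}$ gives
$$I(b) = \sqrt{2} \sqrt{\pi} e^{- \frac{b^{2}}{2}}.$$

Setting $b = \frac{3}{2}$:
$$I = \frac{\sqrt{2} \sqrt{\pi}}{e^{\frac{9}{8}}}.$$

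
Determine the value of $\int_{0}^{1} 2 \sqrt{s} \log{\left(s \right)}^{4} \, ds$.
$\frac{512}{81}$

Start from the elementary integral
$$J(a) = \int_{0}^{1} 2 s^{a} \, ds = \frac{2}{a + 1}.$$

Differentiating under the integral sign brings down a factor of $\ln s$:
$$\frac{dJ}{da} = \int_{0}^{1} 2 s^{a} \log{\left(s \right)} \, ds = - \frac{2}{\left(a + 1\right)^{2}}.$$

Repeating $4$ times in total — each differentiation brings down another $\ln s$ — gives
$$\frac{d^{4}J}{da^{4}} = \int_{0}^{1} 2 s^{a} \log{\left(s \right)}^{4} \, ds = \frac{48}{\left(a + 1\right)^{5}},$$
and the integrand here is exactly the target integrand, so $I = \frac{48}{\left(a + 1\right)^{5}}$.

Setting $a = \frac{1}{2}$:
$$I = \frac{512}{81}.$$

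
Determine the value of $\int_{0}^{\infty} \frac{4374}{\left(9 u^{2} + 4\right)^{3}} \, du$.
$\frac{2187 \pi}{256}$

Recall the elementary integral
$$J(a) = \int_{0}^{\infty} \frac{6}{a^{2} + u^{2}} \, du = \frac{3 \pi}{a}.$$

Differentiating under the integral sign with respect to $a$,
$$\frac{dJ}{da} = \int_{0}^{\infty} - \frac{12 a}{\left(a^{2} + u^{2}\right)^{2}} \, du = - \frac{3 \pi}{a^{2}},$$
so $\int_{0}^{\infty} \frac{6}{\left(a^{2} + u^{2}\right)^{2}} \, du = \frac{3 \pi}{2 a^{3}}$.

Repeating — each differentiation of $1/(u^2+a^2)^j$ produces $-2ja/(u^2+a^2)^{j+1}$ — and dividing through by $-2ja$ at each step yields, after $2$ differentiations in total,
$$\int_{0}^{\infty} \frac{6}{\left(a^{2} + u^{2}\right)^{3}} \, du = \frac{9 \pi}{8 a^{5}}.$$

Setting $a = \frac{2}{3}$:
$$I = \frac{2187 \pi}{256}.$$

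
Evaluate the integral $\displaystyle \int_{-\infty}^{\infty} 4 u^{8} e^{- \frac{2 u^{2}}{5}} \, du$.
$\frac{65625 \sqrt{10} \sqrt{\pi}}{128}$

Begin with the known integral
$$J(a) = \int_{-\infty}^{\infty} 4 e^{- a u^{2}} \, du = \frac{4 \sqrt{\pi}}{\sqrt{a}}.$$

Differentiating under the integral sign brings down a factor of $(-u^2)$:
$$\frac{dJ}{da} = \int_{-\infty}^{\infty} - 4 u^{2} e^{- a u^{2}} \, du = - \frac{2 \sqrt{\pi}}{a^{\frac{3}{2}}}.$$

Repeating $4$ times in total — each differentiation brings down another $(-u^2)$ — gives
$$\frac{d^{4}J}{da^{4}} = \int_{-\infty}^{\infty} 4 u^{8} e^{- a u^{2}} \, du = \frac{105 \sqrt{\pi}}{4 a^{\frac{9}{2}}},$$
and the integrand here is exactly the target integrand, so $I = \frac{105 \sqrt{\pi}}{4 a^{\frac{9}{2}}}$.

Setting $a = \frac{2}{5}$:
$$I = \frac{65625 \sqrt{10} \sqrt{\pi}}{128}.$$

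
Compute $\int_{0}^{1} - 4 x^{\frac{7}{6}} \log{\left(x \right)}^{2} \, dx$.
$- \frac{1728}{2197}$

Start from the elementary integral
$$J(a) = \int_{0}^{1} - 4 x^{a} \, dx = - \frac{4}{a + 1}.$$

Differentiating under the integral sign brings down a factor of $\ln x$:
$$\frac{dJ}{da} = \int_{0}^{1} - 4 x^{a} \log{\left(x \right)} \, dx = \frac{4}{\left(a + 1\right)^{2}}.$$

Repeating twice in total — each differentiation brings down another $\ln x$ — gives
$$\frac{d^{2}J}{da^{2}} = \int_{0}^{1} - 4 x^{a} \log{\left(x \right)}^{2} \, dx = - \frac{8}{\left(a + 1\right)^{3}},$$
and the integrand here is exactly the target integrand, so $I = - \frac{8}{\left(a + 1\right)^{3}}$.

Setting $a = \frac{7}{6}$:
$$I = - \frac{1728}{2197}.$$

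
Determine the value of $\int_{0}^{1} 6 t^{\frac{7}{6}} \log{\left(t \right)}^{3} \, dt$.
$- \frac{46656}{28561}$

Consider the simpler parametrised integral
$$J(a) = \int_{0}^{1} 6 t^{a} \, dt = \frac{6}{a + 1}.$$

Differentiating under the integral sign brings down a factor of $\ln t$:
$$\frac{dJ}{da} = \int_{0}^{1} 6 t^{a} \log{\left(t \right)} \, dt = - \frac{6}{\left(a + 1\right)^{2}}.$$

Repeating $3$ times in total — each differentiation brings down another $\ln t$ — gives
$$\frac{d^{3}J}{da^{3}} = \int_{0}^{1} 6 t^{a} \log{\left(t \right)}^{3} \, dt = - \frac{36}{\left(a + 1\right)^{4}},$$
and the integrand here is exactly the target integrand, so $I = - \frac{36}{\left(a + 1\right)^{4}}$.

Setting $a = \frac{7}{6}$:
$$I = - \frac{46656}{28561}.$$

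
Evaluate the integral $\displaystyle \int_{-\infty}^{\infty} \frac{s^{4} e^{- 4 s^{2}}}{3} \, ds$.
$\frac{\sqrt{\pi}}{128}$

Begin with the known integral
$$J(a) = \int_{-\infty}^{\infty} \frac{e^{- a s^{2}}}{3} \, ds = \frac{\sqrt{\pi}}{3 \sqrt{a}}.$$

Differentiating under the integral sign brings down a factor of $(-s^2)$:
$$\frac{dJ}{da} = \int_{-\infty}^{\infty} - \frac{s^{2} e^{- a s^{2}}}{3} \, ds = - \frac{\sqrt{\pi}}{6 a^{\frac{3}{2}}}.$$

Repeating twice in total — each differentiation brings down another $(-s^2)$ — gives
$$\frac{d^{2}J}{da^{2}} = \int_{-\infty}^{\infty} \frac{s^{4} e^{- a s^{2}}}{3} \, ds = \frac{\sqrt{\pi}}{4 a^{\frac{5}{2}}},$$
and the integrand here is exactly the target integrand, so $I = \frac{\sqrt{\pi}}{4 a^{\frac{5}{2}}}$.

Setting $a = 4$:
$$I = \frac{\sqrt{\pi}}{128}.$$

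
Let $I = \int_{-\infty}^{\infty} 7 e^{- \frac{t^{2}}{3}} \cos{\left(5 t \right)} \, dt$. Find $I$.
$\frac{7 \sqrt{3} \sqrt{\pi}}{e^{\frac{75}{4}}}$

Let $b$ denote the cosine frequency and define $I(b) = \int_{-\infty}^{\infty} 7 e^{- \frac{t^{2}}{3}} \cos{\left(b t \right)} \, dt$.

Differentiating under the integral sign,
$$I'(b) = \int_{-\infty}^{\infty} - 7 t e^{- \frac{t^{2}}{3}} \sin{\left(b t \right)} \, dt.$$

Integrate $\int_{-\infty}^{\infty} t \sin(b t)\, e^{- \frac{t^{2}}{3}}\, dt$ by parts with $u = \sin(b t)$ and $dv = t\, e^{- \frac{t^{2}}{3}}\, dt$, giving $v = - \frac{3 e^{- \frac{t^{2}}{3}}}{2}$. The boundary term vanishes and
$$\int_{-\infty}^{\infty} t \sin(b t)\, e^{- \frac{t^{2}}{3}}\, dt = \frac{3 b}{2} \int_{-\infty}^{\infty} \cos(b t)\, e^{- \frac{t^{2}}{3}}\, dt,$$
so $I'(b) = - \frac{3 b}{2}\, I(b)$.

This is a separable first-order ODE; solving with the initial condition $I(0) = \int_{-\infty}^{\infty} 7 e^{- \frac{t^{2}}{3}}\,dt = 7 \sqrt{3} \sqrt{\pi}$ gives
$$I(b) = 7 \sqrt{3} \sqrt{\pi} e^{- \frac{3 b^{2}}{4}}.$$

Setting $b = 5$:
$$I = \frac{7 \sqrt{3} \sqrt{\pi}}{e^{\frac{75}{4}}}.$$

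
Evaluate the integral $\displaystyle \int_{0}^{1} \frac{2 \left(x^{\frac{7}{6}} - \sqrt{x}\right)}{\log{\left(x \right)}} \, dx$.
$\log{\left(\frac{169}{81} \right)}$

Introduce a parameter $a$ in the exponent: let $I(a) = \int_{0}^{1} \frac{2 \left(- \sqrt{x} + x^{a}\right)}{\log{\left(x \right)}} \, dx$.

Since $\dfrac{\partial}{\partial a}\,x^{a} = x^{a} \ln x$, the $\ln x$ in the denominator cancels and
$$\frac{dI}{da} = \int_{0}^{1} 2 x^{a} \, dx = 2 \left[\frac{x^{a+1}}{a+1}\right]_0^1 = \frac{2}{a + 1}.$$

Integrating with respect to $a$ gives $I(a) = \log{\left(\frac{4 \left(a + 1\right)^{2}}{9} \right)} + C$.

At $a = \frac{1}{2}$ the integrand is identically $0$, so $I(\frac{1}{2}) = 0$. The closed form gives $0$, hence $C = 0$.

Setting $a = \frac{7}{6}$:
$$I = \log{\left(\frac{169}{81} \right)}.$$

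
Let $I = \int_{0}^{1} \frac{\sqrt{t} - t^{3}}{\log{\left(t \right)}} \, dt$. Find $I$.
$\log{\left(\frac{3}{8} \right)}$

Introduce a parameter $a$ in the exponent: let $I(a) = \int_{0}^{1} \frac{- t^{3} + t^{a}}{\log{\left(t \right)}} \, dt$.

Since $\dfrac{\partial}{\partial a}\,t^{a} = t^{a} \ln t$, the $\ln t$ in the denominator cancels and
$$\frac{dI}{da} = \int_{0}^{1} t^{a} \, dt = \left[\frac{t^{a+1}}{a+1}\right]_0^1 = \frac{1}{a + 1}.$$

Integrating with respect to $a$ gives $I(a) = \log{\left(\frac{a}{4} + \frac{1}{4} \right)} + C$.

At $a = 3$ the integrand is identically $0$, so $I(3) = 0$. The closed form gives $0$, hence $C = 0$.

Setting $a = \frac{1}{2}$:
$$I = \log{\left(\frac{3}{8} \right)}.$$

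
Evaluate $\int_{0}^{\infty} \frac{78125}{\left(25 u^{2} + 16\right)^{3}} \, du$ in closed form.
$\frac{46875 \pi}{16384}$

Start from the standard arctangent integral
$$J(a) = \int_{0}^{\infty} \frac{5}{a^{2} + u^{2}} \, du = \frac{5 \pi}{2 a}.$$

Differentiating under the integral sign with respect to $a$,
$$\frac{dJ}{da} = \int_{0}^{\infty} - \frac{10 a}{\left(a^{2} + u^{2}\right)^{2}} \, du = - \frac{5 \pi}{2 a^{2}},$$
so $\int_{0}^{\infty} \frac{5}{\left(a^{2} + u^{2}\right)^{2}} \, du = \frac{5 \pi}{4 a^{3}}$.

Repeating — each differentiation of $1/(u^2+a^2)^j$ produces $-2ja/(u^2+a^2)^{j+1}$ — and dividing through by $-2ja$ at each step yields, after $2$ differentiations in total,
$$\int_{0}^{\infty} \frac{5}{\left(a^{2} + u^{2}\right)^{3}} \, du = \frac{15 \pi}{16 a^{5}}.$$

Setting $a = \frac{4}{5}$:
$$I = \frac{46875 \pi}{16384}.$$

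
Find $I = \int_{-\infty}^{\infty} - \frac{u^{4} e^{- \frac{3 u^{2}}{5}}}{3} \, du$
$- \frac{25 \sqrt{15} \sqrt{\pi}}{108}$

Begin with the known integral
$$J(a) = \int_{-\infty}^{\infty} - \frac{e^{- a u^{2}}}{3} \, du = - \frac{\sqrt{\pi}}{3 \sqrt{a}}.$$

Differentiating under the integral sign brings down a factor of $(-u^2)$:
$$\frac{dJ}{da} = \int_{-\infty}^{\infty} \frac{u^{2} e^{- a u^{2}}}{3} \, du = \frac{\sqrt{\pi}}{6 a^{\frac{3}{2}}}.$$

Repeating twice in total — each differentiation brings down another $(-u^2)$ — gives
$$\frac{d^{2}J}{da^{2}} = \int_{-\infty}^{\infty} - \frac{u^{4} e^{- a u^{2}}}{3} \, du = - \frac{\sqrt{\pi}}{4 a^{\frac{5}{2}}},$$
and the integrand here is exactly the target integrand, so $I = - \frac{\sqrt{\pi}}{4 a^{\frac{5}{2}}}$.

Setting $a = \frac{3}{5}$:
$$I = - \frac{25 \sqrt{15} \sqrt{\pi}}{108}.$$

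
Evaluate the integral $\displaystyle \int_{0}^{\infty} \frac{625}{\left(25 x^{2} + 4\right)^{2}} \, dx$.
$\frac{125 \pi}{32}$

Start from the standard arctangent integral
$$J(a) = \int_{0}^{\infty} \frac{1}{a^{2} + x^{2}} \, dx = \frac{\pi}{2 a}.$$

Differentiating under the integral sign with respect to $a$,
$$\frac{dJ}{da} = \int_{0}^{\infty} - \frac{2 a}{\left(a^{2} + x^{2}\right)^{2}} \, dx = - \frac{\pi}{2 a^{2}},$$
so $\int_{0}^{\infty} \frac{1}{\left(a^{2} + x^{2}\right)^{2}} \, dx = \frac{\pi}{4 a^{3}}$.

Setting $a = \frac{2}{5}$:
$$I = \frac{125 \pi}{32}.$$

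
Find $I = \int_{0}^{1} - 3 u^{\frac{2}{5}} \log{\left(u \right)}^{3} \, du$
$\frac{11250}{2401}$

Start from the elementary integral
$$J(a) = \int_{0}^{1} - 3 u^{a} \, du = - \frac{3}{a + 1}.$$

Differentiating under the integral sign brings down a factor of $\ln u$:
$$\frac{dJ}{da} = \int_{0}^{1} - 3 u^{a} \log{\left(u \right)} \, du = \frac{3}{\left(a + 1\right)^{2}}.$$

Repeating $3$ times in total — each differentiation brings down another $\ln u$ — gives
$$\frac{d^{3}J}{da^{3}} = \int_{0}^{1} - 3 u^{a} \log{\left(u \right)}^{3} \, du = \frac{18}{\left(a + 1\right)^{4}},$$
and the integrand here is exactly the target integrand, so $I = \frac{18}{\left(a + 1\right)^{4}}$.

Setting $a = \frac{2}{5}$:
$$I = \frac{11250}{2401}.$$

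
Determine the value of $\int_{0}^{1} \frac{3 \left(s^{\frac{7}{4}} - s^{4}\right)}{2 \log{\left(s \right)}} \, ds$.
$\log{\left(\frac{11 \sqrt{55}}{200} \right)}$

Introduce a parameter $a$ in the exponent: let $I(a) = \int_{0}^{1} \frac{3 \left(- s^{4} + s^{a}\right)}{2 \log{\left(s \right)}} \, ds$.

Since $\dfrac{\partial}{\partial a}\,s^{a} = s^{a} \ln s$, the $\ln s$ in the denominator cancels and
$$\frac{dI}{da} = \int_{0}^{1} \frac{3}{2} s^{a} \, ds = \frac{3}{2} \left[\frac{s^{a+1}}{a+1}\right]_0^1 = \frac{3}{2 \left(a + 1\right)}.$$

Integrating with respect to $a$ gives $I(a) = \frac{3 \log{\left(a + 1 \right)}}{2} - \frac{3 \log{\left(5 \right)}}{2} + C$.

At $a = 4$ the integrand is identically $0$, so $I(4) = 0$. The closed form gives $0$, hence $C = 0$.

Setting $a = \frac{7}{4}$:
$$I = \log{\left(\frac{11 \sqrt{55}}{200} \right)}.$$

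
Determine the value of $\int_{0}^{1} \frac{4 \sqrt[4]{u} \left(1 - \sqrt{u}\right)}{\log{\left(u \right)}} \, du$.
$\log{\left(\frac{625}{2401} \right)}$

Consider the one-parameter family: let $I(a) = \int_{0}^{1} \frac{4 \left(- u^{\frac{3}{4}} + u^{a}\right)}{\log{\left(u \right)}} \, du$.

Since $\dfrac{\partial}{\partial a}\,u^{a} = u^{a} \ln u$, the $\ln u$ in the denominator cancels and
$$\frac{dI}{da} = \int_{0}^{1} 4 u^{a} \, du = 4 \left[\frac{u^{a+1}}{a+1}\right]_0^1 = \frac{4}{a + 1}.$$

Integrating with respect to $a$ gives $I(a) = \log{\left(\frac{256 \left(a + 1\right)^{4}}{2401} \right)} + C$.

At $a = \frac{3}{4}$ the integrand is identically $0$, so $I(\frac{3}{4}) = 0$. The closed form gives $0$, hence $C = 0$.

Setting $a = \frac{1}{4}$:
$$I = \log{\left(\frac{625}{2401} \right)}.$$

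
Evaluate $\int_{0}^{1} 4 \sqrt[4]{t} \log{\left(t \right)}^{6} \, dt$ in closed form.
$\frac{9437184}{15625}$

Consider the simpler parametrised integral
$$J(a) = \int_{0}^{1} 4 t^{a} \, dt = \frac{4}{a + 1}.$$

Differentiating under the integral sign brings down a factor of $\ln t$:
$$\frac{dJ}{da} = \int_{0}^{1} 4 t^{a} \log{\left(t \right)} \, dt = - \frac{4}{\left(a + 1\right)^{2}}.$$

Repeating $6$ times in total — each differentiation brings down another $\ln t$ — gives
$$\frac{d^{6}J}{da^{6}} = \int_{0}^{1} 4 t^{a} \log{\left(t \right)}^{6} \, dt = \frac{2880}{\left(a + 1\right)^{7}},$$
and the integrand here is exactly the target integrand, so $I = \frac{2880}{\left(a + 1\right)^{7}}$.

Setting $a = \frac{1}{4}$:
$$I = \frac{9437184}{15625}.$$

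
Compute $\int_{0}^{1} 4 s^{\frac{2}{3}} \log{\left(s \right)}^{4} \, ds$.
$\frac{23328}{3125}$

Consider the simpler parametrised integral
$$J(a) = \int_{0}^{1} 4 s^{a} \, ds = \frac{4}{a + 1}.$$

Differentiating under the integral sign brings down a factor of $\ln s$:
$$\frac{dJ}{da} = \int_{0}^{1} 4 s^{a} \log{\left(s \right)} \, ds = - \frac{4}{\left(a + 1\right)^{2}}.$$

Repeating $4$ times in total — each differentiation brings down another $\ln s$ — gives
$$\frac{d^{4}J}{da^{4}} = \int_{0}^{1} 4 s^{a} \log{\left(s \right)}^{4} \, ds = \frac{96}{\left(a + 1\right)^{5}},$$
and the integrand here is exactly the target integrand, so $I = \frac{96}{\left(a + 1\right)^{5}}$.

Setting $a = \frac{2}{3}$:
$$I = \frac{23328}{3125}.$$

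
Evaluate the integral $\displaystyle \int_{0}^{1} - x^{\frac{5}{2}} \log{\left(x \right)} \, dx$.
$\frac{4}{49}$

Start from the elementary integral
$$J(a) = \int_{0}^{1} - x^{a} \, dx = - \frac{1}{a + 1}.$$

Differentiating under the integral sign brings down a factor of $\ln x$:
$$\frac{dJ}{da} = \int_{0}^{1} - x^{a} \log{\left(x \right)} \, dx = \frac{1}{\left(a + 1\right)^{2}}.$$

The integral on the left is $I$, so $I = \frac{1}{\left(a + 1\right)^{2}}$.

Setting $a = \frac{5}{2}$:
$$I = \frac{4}{49}.$$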